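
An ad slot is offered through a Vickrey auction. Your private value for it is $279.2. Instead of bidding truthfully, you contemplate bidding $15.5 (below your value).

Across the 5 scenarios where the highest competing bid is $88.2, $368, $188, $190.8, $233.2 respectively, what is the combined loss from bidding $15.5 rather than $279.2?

$416.6

The deviation costs you only when the competing bid falls strictly between $15.5 and $279.2; elsewhere both bids give the same outcome.
$88.2: truthful payoff $191, deviation payoff $0 → loss $191.
$368: outcomes coincide → loss $0.
$188: truthful payoff $91.2, deviation payoff $0 → loss $91.2.
$190.8: truthful payoff $88.4, deviation payoff $0 → loss $88.4.
$233.2: truthful payoff $46, deviation payoff $0 → loss $46.
Total loss = $191 + $91.2 + $88.4 + $46 = $416.6.
Because the price is fixed by the runner-up's bid, deviating from your value can only change a good outcome into a bad one — never the reverse.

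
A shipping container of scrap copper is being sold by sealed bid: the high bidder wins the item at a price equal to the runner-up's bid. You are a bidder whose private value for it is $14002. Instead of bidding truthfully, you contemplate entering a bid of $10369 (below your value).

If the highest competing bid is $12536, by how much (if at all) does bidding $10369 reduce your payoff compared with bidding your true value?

Bidding your value $14002: you win (since $14002 > $12536) and pay $12536. Payoff $1466.
Bidding $10369: you lose. Payoff $0.
The competing bid $12536 lies between your shaded bid and your value, so underbidding forfeits an item you could have won at a profitable price.
Loss from deviating = $1466 − ($0) = $1466.

$1466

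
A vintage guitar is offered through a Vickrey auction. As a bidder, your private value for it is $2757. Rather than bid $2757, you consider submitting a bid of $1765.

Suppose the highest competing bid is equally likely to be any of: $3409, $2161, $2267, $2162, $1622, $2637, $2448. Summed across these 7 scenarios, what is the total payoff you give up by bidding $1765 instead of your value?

The deviation costs you only when the competing bid falls strictly between $1765 and $2757; elsewhere both bids give the same outcome.
$3409: outcomes coincide → loss $0.
$2161: truthful payoff $596, deviation payoff $0 → loss $596.
$2267: truthful payoff $490, deviation payoff $0 → loss $490.
$2162: truthful payoff $595, deviation payoff $0 → loss $595.
$1622: outcomes coincide → loss $0.
$2637: truthful payoff $120, deviation payoff $0 → loss $120.
$2448: truthful payoff $309, deviation payoff $0 → loss $309.
Total loss = $596 + $490 + $595 + $120 + $309 = $2110.
Truthful bidding weakly dominates here: raising your bid can only win items priced above your value, and lowering it can only forfeit items priced below.

$2110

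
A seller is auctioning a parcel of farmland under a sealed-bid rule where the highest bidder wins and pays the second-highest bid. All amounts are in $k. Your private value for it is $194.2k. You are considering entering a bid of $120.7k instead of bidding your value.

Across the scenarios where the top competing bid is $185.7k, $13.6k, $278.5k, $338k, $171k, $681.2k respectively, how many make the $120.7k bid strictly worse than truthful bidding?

2

The deviation hurts exactly when the highest competing bid lies strictly between $120.7k and $194.2k — underbidding then forfeits a profitable win.
$185.7k: inside the interval → strictly worse (loss $8.5k).
$13.6k: below both → same outcome either way.
$278.5k: above both → same outcome either way.
$338k: above both → same outcome either way.
$171k: inside the interval → strictly worse (loss $23.2k).
$681.2k: above both → same outcome either way.
Count: 2.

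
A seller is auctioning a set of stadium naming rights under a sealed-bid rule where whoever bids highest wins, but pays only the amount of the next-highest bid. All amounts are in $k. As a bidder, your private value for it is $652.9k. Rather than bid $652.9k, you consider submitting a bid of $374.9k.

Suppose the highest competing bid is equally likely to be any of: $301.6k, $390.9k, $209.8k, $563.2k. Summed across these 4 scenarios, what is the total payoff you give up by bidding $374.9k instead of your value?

$351.7k

The deviation costs you only when the competing bid falls strictly between $374.9k and $652.9k; elsewhere both bids give the same outcome.
$301.6k: outcomes coincide → loss $0k.
$390.9k: truthful payoff $262k, deviation payoff $0k → loss $262k.
$209.8k: outcomes coincide → loss $0k.
$563.2k: truthful payoff $89.7k, deviation payoff $0k → loss $89.7k.
Total loss = $262k + $89.7k = $351.7k.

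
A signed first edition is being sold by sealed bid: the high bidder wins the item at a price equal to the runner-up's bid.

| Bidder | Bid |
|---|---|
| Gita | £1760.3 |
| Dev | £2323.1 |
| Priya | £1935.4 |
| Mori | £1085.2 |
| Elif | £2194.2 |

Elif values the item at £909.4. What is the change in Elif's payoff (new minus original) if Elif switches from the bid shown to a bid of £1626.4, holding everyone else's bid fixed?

The highest bid among the other bidders is £2323.1; Elif's bid doesn't change that.
Original bid £2194.2: Elif is not highest (top rival bid is £2323.1); payoff £0.
Alternative bid £1626.4: Elif is not highest (top rival bid is £2323.1); payoff £0.
Change in payoff = £0 − (£0) = £0.

£0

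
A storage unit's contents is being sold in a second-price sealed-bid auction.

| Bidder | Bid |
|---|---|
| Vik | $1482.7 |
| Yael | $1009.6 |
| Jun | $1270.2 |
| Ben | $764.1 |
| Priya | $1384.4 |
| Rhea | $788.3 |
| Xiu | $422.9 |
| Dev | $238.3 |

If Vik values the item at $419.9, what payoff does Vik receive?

Highest bid: Vik at $1482.7, so Vik wins.
Second-highest bid: Priya at $1384.4 — that is the price the winner pays.
Vik's payoff = value − price = $419.9 − $1384.4 = −$964.5.

−$964.5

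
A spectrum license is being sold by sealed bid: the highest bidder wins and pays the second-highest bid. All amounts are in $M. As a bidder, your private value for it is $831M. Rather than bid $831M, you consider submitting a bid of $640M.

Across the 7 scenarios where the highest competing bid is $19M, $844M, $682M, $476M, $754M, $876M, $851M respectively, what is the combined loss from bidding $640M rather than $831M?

The deviation costs you only when the competing bid falls strictly between $640M and $831M; elsewhere both bids give the same outcome.
$19M: outcomes coincide → loss $0M.
$844M: outcomes coincide → loss $0M.
$682M: truthful payoff $149M, deviation payoff $0M → loss $149M.
$476M: outcomes coincide → loss $0M.
$754M: truthful payoff $77M, deviation payoff $0M → loss $77M.
$876M: outcomes coincide → loss $0M.
$851M: outcomes coincide → loss $0M.
Total loss = $149M + $77M = $226M.

$226M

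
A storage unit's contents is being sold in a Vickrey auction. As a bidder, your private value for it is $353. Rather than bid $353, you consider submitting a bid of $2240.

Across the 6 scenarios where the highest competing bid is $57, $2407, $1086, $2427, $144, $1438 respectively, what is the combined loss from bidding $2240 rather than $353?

The deviation costs you only when the competing bid falls strictly between $353 and $2240; elsewhere both bids give the same outcome.
$57: outcomes coincide → loss $0.
$2407: outcomes coincide → loss $0.
$1086: truthful payoff $0, deviation payoff −$733 → loss $733.
$2427: outcomes coincide → loss $0.
$144: outcomes coincide → loss $0.
$1438: truthful payoff $0, deviation payoff −$1085 → loss $1085.
Total loss = $733 + $1085 = $1818.
Because the price is fixed by the runner-up's bid, deviating from your value can only change a good outcome into a bad one — never the reverse.

$1818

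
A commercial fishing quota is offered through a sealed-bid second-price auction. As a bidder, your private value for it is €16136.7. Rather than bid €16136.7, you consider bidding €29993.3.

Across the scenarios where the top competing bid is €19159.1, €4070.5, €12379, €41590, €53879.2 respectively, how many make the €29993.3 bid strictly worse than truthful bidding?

The deviation hurts exactly when the highest competing bid lies strictly between €16136.7 and €29993.3 — overbidding then wins at a price above your value.
€19159.1: inside the interval → strictly worse (loss €3022.4).
€4070.5: below both → same outcome either way.
€12379: below both → same outcome either way.
€41590: above both → same outcome either way.
€53879.2: above both → same outcome either way.
Count: 1.

1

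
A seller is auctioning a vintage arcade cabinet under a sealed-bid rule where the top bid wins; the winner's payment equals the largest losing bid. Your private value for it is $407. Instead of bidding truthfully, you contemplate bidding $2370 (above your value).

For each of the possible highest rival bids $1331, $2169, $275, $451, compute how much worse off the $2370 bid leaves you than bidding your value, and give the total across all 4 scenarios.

$2730

The deviation costs you only when the competing bid falls strictly between $407 and $2370; elsewhere both bids give the same outcome.
$1331: truthful payoff $0, deviation payoff −$924 → loss $924.
$2169: truthful payoff $0, deviation payoff −$1762 → loss $1762.
$275: outcomes coincide → loss $0.
$451: truthful payoff $0, deviation payoff −$44 → loss $44.
Total loss = $924 + $1762 + $44 = $2730.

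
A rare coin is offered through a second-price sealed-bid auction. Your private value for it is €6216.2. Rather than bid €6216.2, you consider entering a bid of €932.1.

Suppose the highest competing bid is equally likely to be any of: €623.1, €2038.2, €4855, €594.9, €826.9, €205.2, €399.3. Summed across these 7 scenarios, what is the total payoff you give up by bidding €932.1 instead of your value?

€5539.2

The deviation costs you only when the competing bid falls strictly between €932.1 and €6216.2; elsewhere both bids give the same outcome.
€623.1: outcomes coincide → loss €0.
€2038.2: truthful payoff €4178, deviation payoff €0 → loss €4178.
€4855: truthful payoff €1361.2, deviation payoff €0 → loss €1361.2.
€594.9: outcomes coincide → loss €0.
€826.9: outcomes coincide → loss €0.
€205.2: outcomes coincide → loss €0.
€399.3: outcomes coincide → loss €0.
Total loss = €4178 + €1361.2 = €5539.2.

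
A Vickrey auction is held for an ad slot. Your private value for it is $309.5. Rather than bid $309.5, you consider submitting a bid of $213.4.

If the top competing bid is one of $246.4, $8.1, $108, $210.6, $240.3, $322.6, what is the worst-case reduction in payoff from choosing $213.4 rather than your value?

$69.2

$246.4: truthful gives $63.1, deviation gives $0 → loss $63.1.
$8.1: same outcome either way → loss $0.
$108: same outcome either way → loss $0.
$210.6: same outcome either way → loss $0.
$240.3: truthful gives $69.2, deviation gives $0 → loss $69.2.
$322.6: same outcome either way → loss $0.
Maximum loss: $69.2.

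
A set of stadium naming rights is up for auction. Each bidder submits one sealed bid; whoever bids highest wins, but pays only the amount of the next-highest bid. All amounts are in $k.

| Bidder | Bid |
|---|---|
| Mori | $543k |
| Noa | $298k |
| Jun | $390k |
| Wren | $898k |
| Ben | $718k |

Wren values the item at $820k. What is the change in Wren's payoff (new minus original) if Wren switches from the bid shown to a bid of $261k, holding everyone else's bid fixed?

−$102k

The highest bid among the other bidders is $718k; Wren's bid doesn't change that.
Original bid $898k: Wren is highest, pays the top rival bid $718k; payoff $820k − $718k = $102k.
Alternative bid $261k: Wren is not highest (top rival bid is $718k); payoff $0k.
Change in payoff = $0k − ($102k) = −$102k.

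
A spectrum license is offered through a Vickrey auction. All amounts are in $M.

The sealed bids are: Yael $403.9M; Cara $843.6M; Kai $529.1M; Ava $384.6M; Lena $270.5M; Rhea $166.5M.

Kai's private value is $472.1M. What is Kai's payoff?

$0M

Highest bid: Cara at $843.6M, so Cara wins.
Second-highest bid: Kai at $529.1M — that is the price the winner pays.
Kai did not win, so Kai pays nothing and receives nothing: payoff $0M.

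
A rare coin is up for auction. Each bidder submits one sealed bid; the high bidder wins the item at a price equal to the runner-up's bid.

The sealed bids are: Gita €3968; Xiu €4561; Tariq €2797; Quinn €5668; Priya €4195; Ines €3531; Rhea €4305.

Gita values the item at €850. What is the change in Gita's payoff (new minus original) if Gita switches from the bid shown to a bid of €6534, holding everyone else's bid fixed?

−€4818

The highest bid among the other bidders is €5668; Gita's bid doesn't change that.
Original bid €3968: Gita is not highest (top rival bid is €5668); payoff €0.
Alternative bid €6534: Gita is highest, pays the top rival bid €5668; payoff €850 − €5668 = −€4818.
Change in payoff = −€4818 − (€0) = −€4818.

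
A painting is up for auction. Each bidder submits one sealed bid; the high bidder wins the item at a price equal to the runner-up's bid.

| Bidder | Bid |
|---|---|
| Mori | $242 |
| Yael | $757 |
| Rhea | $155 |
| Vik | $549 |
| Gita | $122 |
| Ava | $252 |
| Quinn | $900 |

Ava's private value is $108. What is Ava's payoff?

Highest bid: Quinn at $900, so Quinn wins.
Second-highest bid: Yael at $757 — that is the price the winner pays.
Ava did not win, so Ava pays nothing and receives nothing: payoff $0.

$0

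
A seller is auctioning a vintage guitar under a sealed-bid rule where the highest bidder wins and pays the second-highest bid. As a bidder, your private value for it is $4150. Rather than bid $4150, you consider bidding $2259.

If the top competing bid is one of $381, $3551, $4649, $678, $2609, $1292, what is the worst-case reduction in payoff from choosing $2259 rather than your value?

$381: same outcome either way → loss $0.
$3551: truthful gives $599, deviation gives $0 → loss $599.
$4649: same outcome either way → loss $0.
$678: same outcome either way → loss $0.
$2609: truthful gives $1541, deviation gives $0 → loss $1541.
$1292: same outcome either way → loss $0.
Maximum loss: $1541.

$1541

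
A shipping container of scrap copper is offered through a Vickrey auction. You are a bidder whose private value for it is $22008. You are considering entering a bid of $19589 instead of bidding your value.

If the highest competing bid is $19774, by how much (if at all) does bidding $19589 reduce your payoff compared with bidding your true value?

$2234

Bidding your value $22008: you win (since $22008 > $19774) and pay $19774. Payoff $2234.
Bidding $19589: you lose. Payoff $0.
The competing bid $19774 lies between your shaded bid and your value, so underbidding forfeits an item you could have won at a profitable price.
Loss from deviating = $2234 − ($0) = $2234.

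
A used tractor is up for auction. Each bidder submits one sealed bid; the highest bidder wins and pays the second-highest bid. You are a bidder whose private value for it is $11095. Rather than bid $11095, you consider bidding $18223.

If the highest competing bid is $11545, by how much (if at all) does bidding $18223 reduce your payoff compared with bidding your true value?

Bidding your value $11095: you lose (since $11095 < $11545). Payoff $0.
Bidding $18223: you win and pay $11545. Payoff $11095 − $11545 = −$450.
The competing bid $11545 lies between your value and your inflated bid, so overbidding wins an item priced above your value.
Loss from deviating = $0 − (−$450) = $450.

$450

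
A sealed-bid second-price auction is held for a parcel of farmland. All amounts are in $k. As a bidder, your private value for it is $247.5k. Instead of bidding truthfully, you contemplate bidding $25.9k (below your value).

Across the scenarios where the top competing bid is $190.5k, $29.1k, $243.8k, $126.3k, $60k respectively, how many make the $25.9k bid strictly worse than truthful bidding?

The deviation hurts exactly when the highest competing bid lies strictly between $25.9k and $247.5k — underbidding then forfeits a profitable win.
$190.5k: inside the interval → strictly worse (loss $57k).
$29.1k: inside the interval → strictly worse (loss $218.4k).
$243.8k: inside the interval → strictly worse (loss $3.7k).
$126.3k: inside the interval → strictly worse (loss $121.2k).
$60k: inside the interval → strictly worse (loss $187.5k).
Count: 5.

5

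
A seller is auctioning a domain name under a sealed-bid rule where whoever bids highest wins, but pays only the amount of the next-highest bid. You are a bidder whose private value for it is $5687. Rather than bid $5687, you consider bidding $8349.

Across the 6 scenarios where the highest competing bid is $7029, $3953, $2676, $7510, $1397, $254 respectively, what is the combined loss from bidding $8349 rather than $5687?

$3165

The deviation costs you only when the competing bid falls strictly between $5687 and $8349; elsewhere both bids give the same outcome.
$7029: truthful payoff $0, deviation payoff −$1342 → loss $1342.
$3953: outcomes coincide → loss $0.
$2676: outcomes coincide → loss $0.
$7510: truthful payoff $0, deviation payoff −$1823 → loss $1823.
$1397: outcomes coincide → loss $0.
$254: outcomes coincide → loss $0.
Total loss = $1342 + $1823 = $3165.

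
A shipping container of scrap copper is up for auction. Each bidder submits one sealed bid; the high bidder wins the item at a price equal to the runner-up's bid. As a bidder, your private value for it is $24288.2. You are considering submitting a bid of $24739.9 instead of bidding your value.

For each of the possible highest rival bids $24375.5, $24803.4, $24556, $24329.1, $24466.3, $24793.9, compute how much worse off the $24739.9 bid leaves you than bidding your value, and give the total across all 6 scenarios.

$574.1

The deviation costs you only when the competing bid falls strictly between $24288.2 and $24739.9; elsewhere both bids give the same outcome.
$24375.5: truthful payoff $0, deviation payoff −$87.3 → loss $87.3.
$24803.4: outcomes coincide → loss $0.
$24556: truthful payoff $0, deviation payoff −$267.8 → loss $267.8.
$24329.1: truthful payoff $0, deviation payoff −$40.9 → loss $40.9.
$24466.3: truthful payoff $0, deviation payoff −$178.1 → loss $178.1.
$24793.9: outcomes coincide → loss $0.
Total loss = $87.3 + $267.8 + $40.9 + $178.1 = $574.1.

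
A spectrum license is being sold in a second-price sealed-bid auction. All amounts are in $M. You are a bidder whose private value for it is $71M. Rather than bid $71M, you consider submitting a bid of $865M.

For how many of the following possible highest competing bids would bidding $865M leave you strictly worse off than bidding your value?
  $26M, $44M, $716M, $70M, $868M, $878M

The deviation hurts exactly when the highest competing bid lies strictly between $71M and $865M — overbidding then wins at a price above your value.
$26M: below both → same outcome either way.
$44M: below both → same outcome either way.
$716M: inside the interval → strictly worse (loss $645M).
$70M: below both → same outcome either way.
$868M: above both → same outcome either way.
$878M: above both → same outcome either way.
Count: 1.

1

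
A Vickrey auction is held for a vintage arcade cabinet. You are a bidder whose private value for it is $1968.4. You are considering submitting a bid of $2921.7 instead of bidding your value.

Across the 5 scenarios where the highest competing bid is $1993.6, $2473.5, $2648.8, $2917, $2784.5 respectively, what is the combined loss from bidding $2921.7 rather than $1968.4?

The deviation costs you only when the competing bid falls strictly between $1968.4 and $2921.7; elsewhere both bids give the same outcome.
$1993.6: truthful payoff $0, deviation payoff −$25.2 → loss $25.2.
$2473.5: truthful payoff $0, deviation payoff −$505.1 → loss $505.1.
$2648.8: truthful payoff $0, deviation payoff −$680.4 → loss $680.4.
$2917: truthful payoff $0, deviation payoff −$948.6 → loss $948.6.
$2784.5: truthful payoff $0, deviation payoff −$816.1 → loss $816.1.
Total loss = $25.2 + $505.1 + $680.4 + $948.6 + $816.1 = $2975.4.
Truthful bidding weakly dominates here: raising your bid can only win items priced above your value, and lowering it can only forfeit items priced below.

$2975.4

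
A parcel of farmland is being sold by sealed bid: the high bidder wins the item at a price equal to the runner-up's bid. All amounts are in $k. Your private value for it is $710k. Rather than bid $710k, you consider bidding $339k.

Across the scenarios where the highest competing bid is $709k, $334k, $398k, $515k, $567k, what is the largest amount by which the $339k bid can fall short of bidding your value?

$312k

$709k: truthful gives $1k, deviation gives $0k → loss $1k.
$334k: same outcome either way → loss $0k.
$398k: truthful gives $312k, deviation gives $0k → loss $312k.
$515k: truthful gives $195k, deviation gives $0k → loss $195k.
$567k: truthful gives $143k, deviation gives $0k → loss $143k.
Maximum loss: $312k.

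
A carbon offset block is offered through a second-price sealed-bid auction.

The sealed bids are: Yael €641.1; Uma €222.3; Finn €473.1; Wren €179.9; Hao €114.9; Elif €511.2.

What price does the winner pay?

Highest bid: Yael at €641.1, so Yael wins.
Second-highest bid: Elif at €511.2 — that is the price the winner pays.

€511.2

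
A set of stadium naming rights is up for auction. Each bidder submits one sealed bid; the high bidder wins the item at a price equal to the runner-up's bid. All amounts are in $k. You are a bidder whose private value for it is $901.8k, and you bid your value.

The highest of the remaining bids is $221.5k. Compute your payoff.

$680.3k

Your bid $901.8k exceeds the highest competing bid $221.5k, so you win.
In a second-price auction the winner pays the second-highest bid, $221.5k.
Payoff = value − price = $901.8k − $221.5k = $680.3k.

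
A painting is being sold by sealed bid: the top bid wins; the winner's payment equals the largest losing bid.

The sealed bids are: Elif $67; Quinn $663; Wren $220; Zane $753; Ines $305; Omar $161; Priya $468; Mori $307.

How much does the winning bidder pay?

Highest bid: Zane at $753, so Zane wins.
Second-highest bid: Quinn at $663 — that is the price the winner pays.

$663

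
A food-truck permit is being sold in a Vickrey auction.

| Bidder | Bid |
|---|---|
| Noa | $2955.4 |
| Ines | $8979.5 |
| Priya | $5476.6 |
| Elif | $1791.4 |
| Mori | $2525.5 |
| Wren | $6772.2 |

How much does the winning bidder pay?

$6772.2

Highest bid: Ines at $8979.5, so Ines wins.
Second-highest bid: Wren at $6772.2 — that is the price the winner pays.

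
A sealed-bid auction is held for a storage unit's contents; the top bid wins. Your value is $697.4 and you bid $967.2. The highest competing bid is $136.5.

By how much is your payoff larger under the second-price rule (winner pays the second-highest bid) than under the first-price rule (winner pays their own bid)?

$830.7

You have the highest bid, so you win under either rule.
Second-price: pay $136.5 → payoff $560.9.
First-price: pay your own bid $967.2 → payoff −$269.8.
Difference = $560.9 − (−$269.8) = $830.7.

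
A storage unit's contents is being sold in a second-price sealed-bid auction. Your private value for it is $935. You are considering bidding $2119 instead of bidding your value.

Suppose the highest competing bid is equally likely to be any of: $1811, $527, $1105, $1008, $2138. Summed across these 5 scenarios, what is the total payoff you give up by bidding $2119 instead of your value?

$1119

The deviation costs you only when the competing bid falls strictly between $935 and $2119; elsewhere both bids give the same outcome.
$1811: truthful payoff $0, deviation payoff −$876 → loss $876.
$527: outcomes coincide → loss $0.
$1105: truthful payoff $0, deviation payoff −$170 → loss $170.
$1008: truthful payoff $0, deviation payoff −$73 → loss $73.
$2138: outcomes coincide → loss $0.
Total loss = $876 + $170 + $73 = $1119.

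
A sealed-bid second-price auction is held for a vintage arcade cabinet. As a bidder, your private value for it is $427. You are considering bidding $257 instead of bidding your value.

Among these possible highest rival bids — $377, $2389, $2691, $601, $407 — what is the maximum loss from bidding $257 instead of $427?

$50

$377: truthful gives $50, deviation gives $0 → loss $50.
$2389: same outcome either way → loss $0.
$2691: same outcome either way → loss $0.
$601: same outcome either way → loss $0.
$407: truthful gives $20, deviation gives $0 → loss $20.
Maximum loss: $50.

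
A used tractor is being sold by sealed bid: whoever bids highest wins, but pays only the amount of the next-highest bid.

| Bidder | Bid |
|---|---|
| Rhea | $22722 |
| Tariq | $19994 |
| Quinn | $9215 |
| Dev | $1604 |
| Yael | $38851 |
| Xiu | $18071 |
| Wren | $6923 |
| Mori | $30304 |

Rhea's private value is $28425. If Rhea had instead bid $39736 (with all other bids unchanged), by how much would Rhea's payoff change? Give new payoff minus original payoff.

−$10426

The highest bid among the other bidders is $38851; Rhea's bid doesn't change that.
Original bid $22722: Rhea is not highest (top rival bid is $38851); payoff $0.
Alternative bid $39736: Rhea is highest, pays the top rival bid $38851; payoff $28425 − $38851 = −$10426.
Change in payoff = −$10426 − ($0) = −$10426.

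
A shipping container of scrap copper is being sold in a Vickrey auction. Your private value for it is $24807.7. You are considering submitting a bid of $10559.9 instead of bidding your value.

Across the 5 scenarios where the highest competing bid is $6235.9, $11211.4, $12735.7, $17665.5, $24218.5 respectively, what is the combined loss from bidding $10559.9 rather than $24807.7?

The deviation costs you only when the competing bid falls strictly between $10559.9 and $24807.7; elsewhere both bids give the same outcome.
$6235.9: outcomes coincide → loss $0.
$11211.4: truthful payoff $13596.3, deviation payoff $0 → loss $13596.3.
$12735.7: truthful payoff $12072, deviation payoff $0 → loss $12072.
$17665.5: truthful payoff $7142.2, deviation payoff $0 → loss $7142.2.
$24218.5: truthful payoff $589.2, deviation payoff $0 → loss $589.2.
Total loss = $13596.3 + $12072 + $7142.2 + $589.2 = $33399.7.
In a second-price auction your bid sets only whether you win, not what you pay, so bidding your true value is weakly dominant.

$33399.7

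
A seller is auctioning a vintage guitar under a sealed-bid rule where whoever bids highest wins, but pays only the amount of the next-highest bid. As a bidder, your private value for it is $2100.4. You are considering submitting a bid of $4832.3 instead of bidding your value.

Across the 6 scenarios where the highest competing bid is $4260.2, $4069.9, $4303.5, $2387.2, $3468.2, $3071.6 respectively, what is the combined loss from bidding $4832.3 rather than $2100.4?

$8958.2

The deviation costs you only when the competing bid falls strictly between $2100.4 and $4832.3; elsewhere both bids give the same outcome.
$4260.2: truthful payoff $0, deviation payoff −$2159.8 → loss $2159.8.
$4069.9: truthful payoff $0, deviation payoff −$1969.5 → loss $1969.5.
$4303.5: truthful payoff $0, deviation payoff −$2203.1 → loss $2203.1.
$2387.2: truthful payoff $0, deviation payoff −$286.8 → loss $286.8.
$3468.2: truthful payoff $0, deviation payoff −$1367.8 → loss $1367.8.
$3071.6: truthful payoff $0, deviation payoff −$971.2 → loss $971.2.
Total loss = $2159.8 + $1969.5 + $2203.1 + $286.8 + $1367.8 + $971.2 = $8958.2.
Because the price is fixed by the runner-up's bid, deviating from your value can only change a good outcome into a bad one — never the reverse.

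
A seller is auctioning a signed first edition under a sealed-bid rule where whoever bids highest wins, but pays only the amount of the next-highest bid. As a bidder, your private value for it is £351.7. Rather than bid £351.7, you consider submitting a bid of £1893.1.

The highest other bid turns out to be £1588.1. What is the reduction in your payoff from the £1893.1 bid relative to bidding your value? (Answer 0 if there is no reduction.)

£1236.4

Bidding your value £351.7: you lose (since £351.7 < £1588.1). Payoff £0.
Bidding £1893.1: you win and pay £1588.1. Payoff £351.7 − £1588.1 = −£1236.4.
The competing bid £1588.1 lies between your value and your inflated bid, so overbidding wins an item priced above your value.
Loss from deviating = £0 − (−£1236.4) = £1236.4.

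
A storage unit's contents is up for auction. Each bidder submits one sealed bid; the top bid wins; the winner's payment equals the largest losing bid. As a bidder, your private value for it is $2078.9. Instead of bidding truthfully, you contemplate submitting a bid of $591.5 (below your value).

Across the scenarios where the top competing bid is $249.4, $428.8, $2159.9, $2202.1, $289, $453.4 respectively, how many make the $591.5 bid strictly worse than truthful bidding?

The deviation hurts exactly when the highest competing bid lies strictly between $591.5 and $2078.9 — underbidding then forfeits a profitable win.
$249.4: below both → same outcome either way.
$428.8: below both → same outcome either way.
$2159.9: above both → same outcome either way.
$2202.1: above both → same outcome either way.
$289: below both → same outcome either way.
$453.4: below both → same outcome either way.
Count: 0.

0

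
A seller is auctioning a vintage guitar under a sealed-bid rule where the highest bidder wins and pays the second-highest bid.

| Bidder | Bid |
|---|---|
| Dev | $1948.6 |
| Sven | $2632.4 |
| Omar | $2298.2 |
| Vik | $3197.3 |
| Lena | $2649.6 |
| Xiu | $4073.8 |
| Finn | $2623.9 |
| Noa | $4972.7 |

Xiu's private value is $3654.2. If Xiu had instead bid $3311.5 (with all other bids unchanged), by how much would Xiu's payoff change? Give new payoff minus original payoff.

The highest bid among the other bidders is $4972.7; Xiu's bid doesn't change that.
Original bid $4073.8: Xiu is not highest (top rival bid is $4972.7); payoff $0.
Alternative bid $3311.5: Xiu is not highest (top rival bid is $4972.7); payoff $0.
Change in payoff = $0 − ($0) = $0.

$0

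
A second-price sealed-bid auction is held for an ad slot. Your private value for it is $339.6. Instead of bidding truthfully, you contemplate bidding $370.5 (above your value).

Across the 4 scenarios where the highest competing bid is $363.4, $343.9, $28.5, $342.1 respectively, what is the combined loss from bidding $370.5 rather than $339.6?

The deviation costs you only when the competing bid falls strictly between $339.6 and $370.5; elsewhere both bids give the same outcome.
$363.4: truthful payoff $0, deviation payoff −$23.8 → loss $23.8.
$343.9: truthful payoff $0, deviation payoff −$4.3 → loss $4.3.
$28.5: outcomes coincide → loss $0.
$342.1: truthful payoff $0, deviation payoff −$2.5 → loss $2.5.
Total loss = $23.8 + $4.3 + $2.5 = $30.6.
In a second-price auction your bid sets only whether you win, not what you pay, so bidding your true value is weakly dominant.

$30.6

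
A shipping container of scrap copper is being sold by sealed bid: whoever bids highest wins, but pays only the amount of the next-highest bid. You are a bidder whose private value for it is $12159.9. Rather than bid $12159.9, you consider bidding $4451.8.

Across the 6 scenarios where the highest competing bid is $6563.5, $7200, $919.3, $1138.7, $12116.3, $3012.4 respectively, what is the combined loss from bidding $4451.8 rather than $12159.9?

$10599.9

The deviation costs you only when the competing bid falls strictly between $4451.8 and $12159.9; elsewhere both bids give the same outcome.
$6563.5: truthful payoff $5596.4, deviation payoff $0 → loss $5596.4.
$7200: truthful payoff $4959.9, deviation payoff $0 → loss $4959.9.
$919.3: outcomes coincide → loss $0.
$1138.7: outcomes coincide → loss $0.
$12116.3: truthful payoff $43.6, deviation payoff $0 → loss $43.6.
$3012.4: outcomes coincide → loss $0.
Total loss = $5596.4 + $4959.9 + $43.6 = $10599.9.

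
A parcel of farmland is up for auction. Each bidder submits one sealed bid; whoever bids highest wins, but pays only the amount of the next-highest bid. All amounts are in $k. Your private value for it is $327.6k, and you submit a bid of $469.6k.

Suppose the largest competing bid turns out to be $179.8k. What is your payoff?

$147.8k

Your bid $469.6k exceeds the highest competing bid $179.8k, so you win.
In a second-price auction the winner pays the second-highest bid, $179.8k.
Payoff = value − price = $327.6k − $179.8k = $147.8k.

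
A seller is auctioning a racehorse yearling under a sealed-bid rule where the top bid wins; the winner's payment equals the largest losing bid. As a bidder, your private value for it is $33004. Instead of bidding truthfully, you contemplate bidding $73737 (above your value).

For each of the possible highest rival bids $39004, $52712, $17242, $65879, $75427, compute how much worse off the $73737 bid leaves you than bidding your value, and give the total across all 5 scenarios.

The deviation costs you only when the competing bid falls strictly between $33004 and $73737; elsewhere both bids give the same outcome.
$39004: truthful payoff $0, deviation payoff −$6000 → loss $6000.
$52712: truthful payoff $0, deviation payoff −$19708 → loss $19708.
$17242: outcomes coincide → loss $0.
$65879: truthful payoff $0, deviation payoff −$32875 → loss $32875.
$75427: outcomes coincide → loss $0.
Total loss = $6000 + $19708 + $32875 = $58583.
Because the price is fixed by the runner-up's bid, deviating from your value can only change a good outcome into a bad one — never the reverse.

$58583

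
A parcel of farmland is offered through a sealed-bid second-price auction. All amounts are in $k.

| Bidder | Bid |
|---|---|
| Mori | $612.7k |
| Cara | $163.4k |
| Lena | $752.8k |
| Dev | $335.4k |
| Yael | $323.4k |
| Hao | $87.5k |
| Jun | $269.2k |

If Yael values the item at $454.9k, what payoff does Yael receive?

$0k

Highest bid: Lena at $752.8k, so Lena wins.
Second-highest bid: Mori at $612.7k — that is the price the winner pays.
Yael did not win, so Yael pays nothing and receives nothing: payoff $0k.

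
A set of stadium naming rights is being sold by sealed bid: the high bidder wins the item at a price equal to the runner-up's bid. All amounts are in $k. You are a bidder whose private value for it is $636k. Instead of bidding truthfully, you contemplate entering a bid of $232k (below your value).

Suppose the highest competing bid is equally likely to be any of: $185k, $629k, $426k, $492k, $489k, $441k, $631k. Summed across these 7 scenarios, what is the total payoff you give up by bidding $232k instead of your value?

The deviation costs you only when the competing bid falls strictly between $232k and $636k; elsewhere both bids give the same outcome.
$185k: outcomes coincide → loss $0k.
$629k: truthful payoff $7k, deviation payoff $0k → loss $7k.
$426k: truthful payoff $210k, deviation payoff $0k → loss $210k.
$492k: truthful payoff $144k, deviation payoff $0k → loss $144k.
$489k: truthful payoff $147k, deviation payoff $0k → loss $147k.
$441k: truthful payoff $195k, deviation payoff $0k → loss $195k.
$631k: truthful payoff $5k, deviation payoff $0k → loss $5k.
Total loss = $7k + $210k + $144k + $147k + $195k + $5k = $708k.

$708k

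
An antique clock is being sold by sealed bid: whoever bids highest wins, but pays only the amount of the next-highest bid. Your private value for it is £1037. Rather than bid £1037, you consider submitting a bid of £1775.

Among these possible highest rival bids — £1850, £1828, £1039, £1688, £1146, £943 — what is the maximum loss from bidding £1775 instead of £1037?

£1850: same outcome either way → loss £0.
£1828: same outcome either way → loss £0.
£1039: truthful gives £0, deviation gives −£2 → loss £2.
£1688: truthful gives £0, deviation gives −£651 → loss £651.
£1146: truthful gives £0, deviation gives −£109 → loss £109.
£943: same outcome either way → loss £0.
Maximum loss: £651.

£651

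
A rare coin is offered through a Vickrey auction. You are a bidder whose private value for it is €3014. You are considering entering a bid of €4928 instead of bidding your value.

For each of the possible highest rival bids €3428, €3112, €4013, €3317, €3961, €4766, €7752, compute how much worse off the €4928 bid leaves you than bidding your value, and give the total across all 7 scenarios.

€4513

The deviation costs you only when the competing bid falls strictly between €3014 and €4928; elsewhere both bids give the same outcome.
€3428: truthful payoff €0, deviation payoff −€414 → loss €414.
€3112: truthful payoff €0, deviation payoff −€98 → loss €98.
€4013: truthful payoff €0, deviation payoff −€999 → loss €999.
€3317: truthful payoff €0, deviation payoff −€303 → loss €303.
€3961: truthful payoff €0, deviation payoff −€947 → loss €947.
€4766: truthful payoff €0, deviation payoff −€1752 → loss €1752.
€7752: outcomes coincide → loss €0.
Total loss = €414 + €98 + €999 + €303 + €947 + €1752 = €4513.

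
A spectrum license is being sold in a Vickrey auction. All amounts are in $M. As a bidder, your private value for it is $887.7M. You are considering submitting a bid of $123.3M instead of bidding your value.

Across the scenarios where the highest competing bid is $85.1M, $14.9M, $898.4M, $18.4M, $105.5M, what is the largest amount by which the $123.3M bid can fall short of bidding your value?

$85.1M: same outcome either way → loss $0M.
$14.9M: same outcome either way → loss $0M.
$898.4M: same outcome either way → loss $0M.
$18.4M: same outcome either way → loss $0M.
$105.5M: same outcome either way → loss $0M.
Maximum loss: $0M.

$0M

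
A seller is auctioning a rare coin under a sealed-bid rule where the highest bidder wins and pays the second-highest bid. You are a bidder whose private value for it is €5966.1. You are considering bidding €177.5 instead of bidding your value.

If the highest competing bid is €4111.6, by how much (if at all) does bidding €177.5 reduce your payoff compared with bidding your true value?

€1854.5

Bidding your value €5966.1: you win (since €5966.1 > €4111.6) and pay €4111.6. Payoff €1854.5.
Bidding €177.5: you lose. Payoff €0.
The competing bid €4111.6 lies between your shaded bid and your value, so underbidding forfeits an item you could have won at a profitable price.
Loss from deviating = €1854.5 − (€0) = €1854.5.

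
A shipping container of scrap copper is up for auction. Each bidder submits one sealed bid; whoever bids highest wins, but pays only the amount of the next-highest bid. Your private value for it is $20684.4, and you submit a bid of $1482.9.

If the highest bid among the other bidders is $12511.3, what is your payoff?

Your bid $1482.9 is below the highest competing bid $12511.3, so you lose.
A losing bidder pays nothing and receives nothing: payoff = $0.

$0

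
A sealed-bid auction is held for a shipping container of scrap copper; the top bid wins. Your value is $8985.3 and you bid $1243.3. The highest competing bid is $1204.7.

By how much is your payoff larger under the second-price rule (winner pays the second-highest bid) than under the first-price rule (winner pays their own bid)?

You have the highest bid, so you win under either rule.
Second-price: pay $1204.7 → payoff $7780.6.
First-price: pay your own bid $1243.3 → payoff $7742.
Difference = $7780.6 − ($7742) = $38.6.

$38.6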